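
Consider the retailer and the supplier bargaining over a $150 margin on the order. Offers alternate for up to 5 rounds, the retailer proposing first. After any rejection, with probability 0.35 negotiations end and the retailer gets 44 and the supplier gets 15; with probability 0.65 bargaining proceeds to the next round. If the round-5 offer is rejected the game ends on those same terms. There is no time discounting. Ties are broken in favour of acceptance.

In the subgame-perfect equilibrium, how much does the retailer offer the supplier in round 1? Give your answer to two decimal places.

44.45

Round 5 (the retailer proposes): the supplier gets 15 if talks fail, so the retailer offers 15 and keeps 135.
Round 4 (the supplier proposes): rejecting gives the retailer an expected 0.65 × 135 + 0.35 × 44 = 103.15. The supplier offers 103.15 and keeps 150 − 103.15 = 46.85.
Round 3 (the retailer proposes): rejecting gives the supplier an expected 0.65 × 46.85 + 0.35 × 15 = 35.7025, so the retailer offers 35.7025, keeping 114.2975.
Round 2 (the supplier proposes): rejecting gives the retailer an expected 0.65 × 114.2975 + 0.35 × 44 = 89.693375; the supplier offers that and keeps 60.306625.
Round 1 (the retailer proposes): rejecting gives the supplier an expected 0.65 × 60.306625 + 0.35 × 15 = 44.44930625. The retailer offers 44.44930625 and keeps 150 − 44.44930625 = 105.55069375.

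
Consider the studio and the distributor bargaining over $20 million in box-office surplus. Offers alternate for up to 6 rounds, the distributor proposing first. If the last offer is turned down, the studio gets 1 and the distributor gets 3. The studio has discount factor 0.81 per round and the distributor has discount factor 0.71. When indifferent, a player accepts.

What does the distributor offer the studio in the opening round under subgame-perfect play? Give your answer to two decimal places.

Round 6 (the studio proposes): the distributor gets 3 if talks fail, so the studio offers 3 and keeps 17.
Round 5 (the distributor proposes): the studio can get 17 next round, worth 0.81 × 17 = 13.77 now. The distributor offers 13.77 and keeps 20 − 13.77 = 6.23.
Round 4 (the studio proposes): the distributor can get 6.23 next round, worth 0.71 × 6.23 = 4.4233 now; the studio offers that and keeps 15.5767.
Round 3 (the distributor proposes): the studio can get 15.5767 next round, worth 0.81 × 15.5767 = 12.617127 now. The distributor offers 12.617127 and keeps 20 − 12.617127 = 7.382873.
Round 2 (the studio proposes): the distributor can get 7.382873 next round, worth 0.71 × 7.382873 = 5.24183983 now. The studio offers 5.24183983 and keeps 20 − 5.24183983 = 14.75816017.
Round 1 (the distributor proposes): the studio can get 14.75816017 next round, worth 0.81 × 14.75816017 = 11.9541097377 now, so the distributor offers 11.9541097377, keeping 8.0458902623.

11.95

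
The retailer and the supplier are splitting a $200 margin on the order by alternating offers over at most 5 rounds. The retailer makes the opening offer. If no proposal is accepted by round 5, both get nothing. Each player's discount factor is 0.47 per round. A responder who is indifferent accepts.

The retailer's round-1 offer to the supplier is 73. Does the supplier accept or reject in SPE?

Accept

Work out the supplier's continuation value if the offer is rejected.
Round 5 (the retailer proposes): the supplier will accept anything ≥ 0, so the retailer offers 0 and keeps 200.
Round 4 (the supplier proposes): the retailer can get 200 next round, worth 0.47 × 200 = 94 now; the supplier offers that and keeps 106.
Round 3 (the retailer proposes): the supplier can get 106 next round, worth 0.47 × 106 = 49.82 now. The retailer offers 49.82 and keeps 200 − 49.82 = 150.18.
Round 2 (the supplier proposes): the retailer can get 150.18 next round, worth 0.47 × 150.18 = 70.5846 now; the supplier offers that and keeps 129.4154.
So by rejecting in round 1, the supplier gets 129.4154 next round, worth 0.47 × 129.4154 = 60.825238 now.
Offer 73 ≥ 60.825238, so the supplier accepts.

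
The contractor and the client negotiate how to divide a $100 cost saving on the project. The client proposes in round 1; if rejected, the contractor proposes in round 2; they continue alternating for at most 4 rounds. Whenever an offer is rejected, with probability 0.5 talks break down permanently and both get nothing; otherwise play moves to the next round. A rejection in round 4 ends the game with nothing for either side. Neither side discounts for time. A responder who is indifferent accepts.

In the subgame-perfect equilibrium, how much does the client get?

62.5

Round 4 (the contractor proposes): the client will accept anything ≥ 0, so the contractor offers 0 and keeps 100.
Round 3 (the client proposes): rejecting gives the contractor an expected 0.5 × 100 = 50. The client offers 50 and keeps 100 − 50 = 50.
Round 2 (the contractor proposes): rejecting gives the client an expected 0.5 × 50 = 25, so the contractor offers 25, keeping 75.
Round 1 (the client proposes): rejecting gives the contractor an expected 0.5 × 75 = 37.5, so the client offers 37.5, keeping 62.5.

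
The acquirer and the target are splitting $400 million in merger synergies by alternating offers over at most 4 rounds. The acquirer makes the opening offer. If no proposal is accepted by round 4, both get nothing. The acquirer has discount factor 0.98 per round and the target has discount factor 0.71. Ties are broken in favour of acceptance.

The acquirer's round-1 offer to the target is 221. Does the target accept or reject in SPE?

Round 4 (the target proposes): rejection yields 0 for the acquirer; the target offers 0 and keeps 400.
Round 3 (the acquirer proposes): the target can get 400 next round, worth 0.71 × 400 = 284 now. The acquirer offers 284 and keeps 400 − 284 = 116.
Round 2 (the target proposes): the acquirer can get 116 next round, worth 0.98 × 116 = 113.68 now. The target offers 113.68 and keeps 400 − 113.68 = 286.32.
So by rejecting in round 1, the target gets 286.32 next round, worth 0.71 × 286.32 = 203.2872 now.
Offer 221 ≥ 203.2872, so the target accepts.

Accept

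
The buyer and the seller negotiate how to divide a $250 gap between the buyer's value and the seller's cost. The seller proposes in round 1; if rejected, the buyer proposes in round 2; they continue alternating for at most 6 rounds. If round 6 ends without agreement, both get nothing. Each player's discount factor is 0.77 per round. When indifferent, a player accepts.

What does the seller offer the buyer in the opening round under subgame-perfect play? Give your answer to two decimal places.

138.20

Round 6 (the buyer proposes): rejection yields 0 for the seller; the buyer offers 0 and keeps 250.
Round 5 (the seller proposes): the buyer can get 250 next round, worth 0.77 × 250 = 192.5 now. The seller offers 192.5 and keeps 250 − 192.5 = 57.5.
Round 4 (the buyer proposes): the seller can get 57.5 next round, worth 0.77 × 57.5 = 44.275 now. The buyer offers 44.275 and keeps 250 − 44.275 = 205.725.
Round 3 (the seller proposes): the buyer can get 205.725 next round, worth 0.77 × 205.725 = 158.40825 now. The seller offers 158.40825 and keeps 250 − 158.40825 = 91.59175.
Round 2 (the buyer proposes): the seller can get 91.59175 next round, worth 0.77 × 91.59175 = 70.5256475 now; the buyer offers that and keeps 179.4743525.
Round 1 (the seller proposes): the buyer can get 179.4743525 next round, worth 0.77 × 179.4743525 = 138.195251425 now, so the seller offers 138.195251425, keeping 111.804748575.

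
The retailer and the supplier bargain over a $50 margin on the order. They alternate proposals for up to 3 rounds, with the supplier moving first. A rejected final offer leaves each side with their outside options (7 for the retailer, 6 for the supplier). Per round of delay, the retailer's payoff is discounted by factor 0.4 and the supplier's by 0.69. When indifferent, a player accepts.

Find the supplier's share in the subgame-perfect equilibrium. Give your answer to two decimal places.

Round 3 (the supplier proposes): the retailer gets 7 if talks fail, so the supplier offers 7 and keeps 43.
Round 2 (the retailer proposes): the supplier can get 43 next round, worth 0.69 × 43 = 29.67 now, so the retailer offers 29.67, keeping 20.33.
Round 1 (the supplier proposes): the retailer can get 20.33 next round, worth 0.4 × 20.33 = 8.132 now, so the supplier offers 8.132, keeping 41.868.

41.87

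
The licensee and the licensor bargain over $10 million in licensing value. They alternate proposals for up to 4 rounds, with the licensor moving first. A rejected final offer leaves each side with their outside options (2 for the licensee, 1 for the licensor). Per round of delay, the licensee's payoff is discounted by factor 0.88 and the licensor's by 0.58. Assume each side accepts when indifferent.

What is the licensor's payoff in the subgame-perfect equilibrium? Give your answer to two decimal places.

2.26

Work backward from the last round.
Round 4 (the licensee proposes): the licensor gets 1 if talks fail, so the licensee offers 1 and keeps 9.
Round 3 (the licensor proposes): the licensee can get 9 next round, worth 0.88 × 9 = 7.92 now, so the licensor offers 7.92, keeping 2.08.
Round 2 (the licensee proposes): the licensor can get 2.08 next round, worth 0.58 × 2.08 = 1.2064 now; the licensee offers that and keeps 8.7936.
Round 1 (the licensor proposes): the licensee can get 8.7936 next round, worth 0.88 × 8.7936 = 7.738368 now; the licensor offers that and keeps 2.261632.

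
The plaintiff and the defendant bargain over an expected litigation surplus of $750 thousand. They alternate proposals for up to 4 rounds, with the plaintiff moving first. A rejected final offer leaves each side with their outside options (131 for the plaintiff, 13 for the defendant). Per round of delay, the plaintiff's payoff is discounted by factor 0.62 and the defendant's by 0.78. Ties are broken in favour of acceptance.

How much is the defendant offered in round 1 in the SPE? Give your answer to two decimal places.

Work backward from the last round.
Round 4 (the defendant proposes): the plaintiff gets 131 if talks fail, so the defendant offers 131 and keeps 619.
Round 3 (the plaintiff proposes): the defendant can get 619 next round, worth 0.78 × 619 = 482.82 now; the plaintiff offers that and keeps 267.18.
Round 2 (the defendant proposes): the plaintiff can get 267.18 next round, worth 0.62 × 267.18 = 165.6516 now. The defendant offers 165.6516 and keeps 750 − 165.6516 = 584.3484.
Round 1 (the plaintiff proposes): the defendant can get 584.3484 next round, worth 0.78 × 584.3484 = 455.791752 now, so the plaintiff offers 455.791752, keeping 294.208248.

455.79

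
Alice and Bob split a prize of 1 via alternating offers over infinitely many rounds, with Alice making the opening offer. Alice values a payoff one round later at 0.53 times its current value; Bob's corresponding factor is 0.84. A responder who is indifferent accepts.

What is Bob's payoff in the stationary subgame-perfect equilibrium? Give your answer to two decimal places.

0.71

In a stationary SPE each proposer offers the other exactly their discounted continuation value.
If Alice keeps x when proposing and Bob keeps y when proposing, then x = 1 − 0.84y and y = 1 − 0.53x.
Solving: x = 1(1 − 0.84) / (1 − 0.53·0.84) = 0.16 / 0.5548 ≈ 0.2884.
Bob gets 1 − 0.2884 ≈ 0.7116.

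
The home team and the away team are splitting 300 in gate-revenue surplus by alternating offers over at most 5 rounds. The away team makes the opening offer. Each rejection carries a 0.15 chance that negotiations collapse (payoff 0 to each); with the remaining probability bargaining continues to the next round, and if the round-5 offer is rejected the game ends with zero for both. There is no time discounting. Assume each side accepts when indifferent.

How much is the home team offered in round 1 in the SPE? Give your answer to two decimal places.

By backward induction:
Round 5 (the away team proposes): the home team will accept anything ≥ 0, so the away team offers 0 and keeps 300.
Round 4 (the home team proposes): rejecting gives the away team an expected 0.85 × 300 = 255, so the home team offers 255, keeping 45.
Round 3 (the away team proposes): rejecting gives the home team an expected 0.85 × 45 = 38.25; the away team offers that and keeps 261.75.
Round 2 (the home team proposes): rejecting gives the away team an expected 0.85 × 261.75 = 222.4875; the home team offers that and keeps 77.5125.
Round 1 (the away team proposes): rejecting gives the home team an expected 0.85 × 77.5125 = 65.885625; the away team offers that and keeps 234.114375.

65.89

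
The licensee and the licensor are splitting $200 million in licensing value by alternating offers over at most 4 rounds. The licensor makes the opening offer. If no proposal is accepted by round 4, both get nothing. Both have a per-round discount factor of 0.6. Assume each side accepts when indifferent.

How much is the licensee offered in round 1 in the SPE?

91.2

By backward induction:
Round 4 (the licensee proposes): rejection yields 0 for the licensor; the licensee offers 0 and keeps 200.
Round 3 (the licensor proposes): the licensee can get 200 next round, worth 0.6 × 200 = 120 now, so the licensor offers 120, keeping 80.
Round 2 (the licensee proposes): the licensor can get 80 next round, worth 0.6 × 80 = 48 now. The licensee offers 48 and keeps 200 − 48 = 152.
Round 1 (the licensor proposes): the licensee can get 152 next round, worth 0.6 × 152 = 91.2 now; the licensor offers that and keeps 108.8.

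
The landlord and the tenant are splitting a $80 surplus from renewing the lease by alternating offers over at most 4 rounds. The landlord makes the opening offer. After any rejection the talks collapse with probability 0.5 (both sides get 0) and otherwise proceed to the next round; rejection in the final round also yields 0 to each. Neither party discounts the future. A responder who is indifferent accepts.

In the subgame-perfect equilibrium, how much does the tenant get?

Round 4 (the tenant proposes): rejection yields 0 for the landlord; the tenant offers 0 and keeps 80.
Round 3 (the landlord proposes): rejecting gives the tenant an expected 0.5 × 80 = 40, so the landlord offers 40, keeping 40.
Round 2 (the tenant proposes): rejecting gives the landlord an expected 0.5 × 40 = 20, so the tenant offers 20, keeping 60.
Round 1 (the landlord proposes): rejecting gives the tenant an expected 0.5 × 60 = 30; the landlord offers that and keeps 50.

30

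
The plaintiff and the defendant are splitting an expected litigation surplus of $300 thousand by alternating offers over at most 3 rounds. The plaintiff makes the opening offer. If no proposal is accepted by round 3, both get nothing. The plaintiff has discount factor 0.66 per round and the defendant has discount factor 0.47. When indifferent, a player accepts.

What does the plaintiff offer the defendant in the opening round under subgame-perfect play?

47.94

Work backward from the last round.
Round 3 (the plaintiff proposes): the defendant will accept anything ≥ 0, so the plaintiff offers 0 and keeps 300.
Round 2 (the defendant proposes): the plaintiff can get 300 next round, worth 0.66 × 300 = 198 now. The defendant offers 198 and keeps 300 − 198 = 102.
Round 1 (the plaintiff proposes): the defendant can get 102 next round, worth 0.47 × 102 = 47.94 now. The plaintiff offers 47.94 and keeps 300 − 47.94 = 252.06.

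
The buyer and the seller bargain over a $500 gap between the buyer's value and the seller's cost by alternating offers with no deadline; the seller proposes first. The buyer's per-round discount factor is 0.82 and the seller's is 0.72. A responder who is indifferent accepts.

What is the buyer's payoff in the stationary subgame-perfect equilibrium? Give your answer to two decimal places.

In a stationary SPE each proposer offers the other exactly their discounted continuation value.
If the seller keeps x when proposing and the buyer keeps y when proposing, then x = 500 − 0.82y and y = 500 − 0.72x.
Solving: x = 500(1 − 0.82) / (1 − 0.72·0.82) = 90 / 0.4096 ≈ 219.7266.
The buyer gets 500 − 219.7266 ≈ 280.2734.

280.27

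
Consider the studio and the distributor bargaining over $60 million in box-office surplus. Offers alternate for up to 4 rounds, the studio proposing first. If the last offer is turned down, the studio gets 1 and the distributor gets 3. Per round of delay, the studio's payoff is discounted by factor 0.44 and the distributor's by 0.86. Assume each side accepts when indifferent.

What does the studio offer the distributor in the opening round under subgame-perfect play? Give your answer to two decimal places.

Round 4 (the distributor proposes): the studio gets 1 if talks fail, so the distributor offers 1 and keeps 59.
Round 3 (the studio proposes): the distributor can get 59 next round, worth 0.86 × 59 = 50.74 now, so the studio offers 50.74, keeping 9.26.
Round 2 (the distributor proposes): the studio can get 9.26 next round, worth 0.44 × 9.26 = 4.0744 now. The distributor offers 4.0744 and keeps 60 − 4.0744 = 55.9256.
Round 1 (the studio proposes): the distributor can get 55.9256 next round, worth 0.86 × 55.9256 = 48.096016 now; the studio offers that and keeps 11.903984.

48.10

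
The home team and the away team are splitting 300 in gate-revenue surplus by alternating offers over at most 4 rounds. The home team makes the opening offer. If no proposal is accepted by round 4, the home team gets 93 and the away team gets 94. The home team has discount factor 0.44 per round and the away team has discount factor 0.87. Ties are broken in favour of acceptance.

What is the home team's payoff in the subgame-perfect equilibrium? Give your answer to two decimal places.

Solve by backward induction from round 4.
Round 4 (the away team proposes): the home team gets 93 if talks fail, so the away team offers 93 and keeps 207.
Round 3 (the home team proposes): the away team can get 207 next round, worth 0.87 × 207 = 180.09 now, so the home team offers 180.09, keeping 119.91.
Round 2 (the away team proposes): the home team can get 119.91 next round, worth 0.44 × 119.91 = 52.7604 now. The away team offers 52.7604 and keeps 300 − 52.7604 = 247.2396.
Round 1 (the home team proposes): the away team can get 247.2396 next round, worth 0.87 × 247.2396 = 215.098452 now, so the home team offers 215.098452, keeping 84.901548.

84.90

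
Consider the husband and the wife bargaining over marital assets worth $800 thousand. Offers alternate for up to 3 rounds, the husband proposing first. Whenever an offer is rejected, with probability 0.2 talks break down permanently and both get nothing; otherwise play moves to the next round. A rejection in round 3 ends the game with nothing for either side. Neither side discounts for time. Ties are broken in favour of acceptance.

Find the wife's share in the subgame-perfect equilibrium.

Round 3 (the husband proposes): the wife will accept anything ≥ 0, so the husband offers 0 and keeps 800.
Round 2 (the wife proposes): rejecting gives the husband an expected 0.8 × 800 = 640. The wife offers 640 and keeps 800 − 640 = 160.
Round 1 (the husband proposes): rejecting gives the wife an expected 0.8 × 160 = 128. The husband offers 128 and keeps 800 − 128 = 672.

128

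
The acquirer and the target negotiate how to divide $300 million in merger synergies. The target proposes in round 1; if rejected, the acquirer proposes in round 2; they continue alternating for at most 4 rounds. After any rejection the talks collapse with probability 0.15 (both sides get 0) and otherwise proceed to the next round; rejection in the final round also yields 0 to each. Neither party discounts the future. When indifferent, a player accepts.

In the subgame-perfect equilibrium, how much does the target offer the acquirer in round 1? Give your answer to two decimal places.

222.49

By backward induction:
Round 4 (the acquirer proposes): rejection yields 0 for the target; the acquirer offers 0 and keeps 300.
Round 3 (the target proposes): rejecting gives the acquirer an expected 0.85 × 300 = 255. The target offers 255 and keeps 300 − 255 = 45.
Round 2 (the acquirer proposes): rejecting gives the target an expected 0.85 × 45 = 38.25; the acquirer offers that and keeps 261.75.
Round 1 (the target proposes): rejecting gives the acquirer an expected 0.85 × 261.75 = 222.4875, so the target offers 222.4875, keeping 77.5125.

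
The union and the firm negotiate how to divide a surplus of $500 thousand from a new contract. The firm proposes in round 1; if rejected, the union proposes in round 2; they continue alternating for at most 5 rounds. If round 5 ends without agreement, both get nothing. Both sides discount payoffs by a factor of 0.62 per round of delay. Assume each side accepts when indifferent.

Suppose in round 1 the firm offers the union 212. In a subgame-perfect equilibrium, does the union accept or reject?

Round 5 (the firm proposes): rejection yields 0 for the union; the firm offers 0 and keeps 500.
Round 4 (the union proposes): the firm can get 500 next round, worth 0.62 × 500 = 310 now. The union offers 310 and keeps 500 − 310 = 190.
Round 3 (the firm proposes): the union can get 190 next round, worth 0.62 × 190 = 117.8 now, so the firm offers 117.8, keeping 382.2.
Round 2 (the union proposes): the firm can get 382.2 next round, worth 0.62 × 382.2 = 236.964 now, so the union offers 236.964, keeping 263.036.
So by rejecting in round 1, the union gets 263.036 next round, worth 0.62 × 263.036 = 163.08232 now.
Offer 212 ≥ 163.08232, so the union accepts.

Accept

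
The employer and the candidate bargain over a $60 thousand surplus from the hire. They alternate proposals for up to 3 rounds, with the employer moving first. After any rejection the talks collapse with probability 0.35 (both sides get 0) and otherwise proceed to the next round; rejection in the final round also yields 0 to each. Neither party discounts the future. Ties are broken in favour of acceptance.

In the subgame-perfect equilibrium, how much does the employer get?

46.35

By backward induction:
Round 3 (the employer proposes): the candidate will accept anything ≥ 0, so the employer offers 0 and keeps 60.
Round 2 (the candidate proposes): rejecting gives the employer an expected 0.65 × 60 = 39; the candidate offers that and keeps 21.
Round 1 (the employer proposes): rejecting gives the candidate an expected 0.65 × 21 = 13.65. The employer offers 13.65 and keeps 60 − 13.65 = 46.35.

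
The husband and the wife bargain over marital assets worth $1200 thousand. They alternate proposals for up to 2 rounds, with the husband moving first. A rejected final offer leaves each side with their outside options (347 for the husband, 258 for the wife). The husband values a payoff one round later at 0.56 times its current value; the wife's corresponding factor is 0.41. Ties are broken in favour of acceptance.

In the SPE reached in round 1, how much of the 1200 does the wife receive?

349.73

Work backward from the last round.
Round 2 (the wife proposes): the husband gets 347 if talks fail, so the wife offers 347 and keeps 853.
Round 1 (the husband proposes): the wife can get 853 next round, worth 0.41 × 853 = 349.73 now, so the husband offers 349.73, keeping 850.27.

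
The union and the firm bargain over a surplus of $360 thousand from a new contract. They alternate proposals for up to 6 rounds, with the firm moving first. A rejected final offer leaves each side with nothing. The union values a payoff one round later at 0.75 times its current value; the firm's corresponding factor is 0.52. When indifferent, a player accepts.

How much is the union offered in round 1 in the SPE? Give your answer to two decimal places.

221.21

Round 6 (the union proposes): rejection yields 0 for the firm; the union offers 0 and keeps 360.
Round 5 (the firm proposes): the union can get 360 next round, worth 0.75 × 360 = 270 now; the firm offers that and keeps 90.
Round 4 (the union proposes): the firm can get 90 next round, worth 0.52 × 90 = 46.8 now. The union offers 46.8 and keeps 360 − 46.8 = 313.2.
Round 3 (the firm proposes): the union can get 313.2 next round, worth 0.75 × 313.2 = 234.9 now, so the firm offers 234.9, keeping 125.1.
Round 2 (the union proposes): the firm can get 125.1 next round, worth 0.52 × 125.1 = 65.052 now; the union offers that and keeps 294.948.
Round 1 (the firm proposes): the union can get 294.948 next round, worth 0.75 × 294.948 = 221.211 now, so the firm offers 221.211, keeping 138.789.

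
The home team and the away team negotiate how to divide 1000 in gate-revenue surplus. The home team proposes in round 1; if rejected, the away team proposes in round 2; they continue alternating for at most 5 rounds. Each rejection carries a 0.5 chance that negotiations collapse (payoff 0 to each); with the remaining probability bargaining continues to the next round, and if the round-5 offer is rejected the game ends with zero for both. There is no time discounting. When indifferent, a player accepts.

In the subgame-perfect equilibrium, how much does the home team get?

687.5

Round 5 (the home team proposes): rejection yields 0 for the away team; the home team offers 0 and keeps 1000.
Round 4 (the away team proposes): rejecting gives the home team an expected 0.5 × 1000 = 500; the away team offers that and keeps 500.
Round 3 (the home team proposes): rejecting gives the away team an expected 0.5 × 500 = 250, so the home team offers 250, keeping 750.
Round 2 (the away team proposes): rejecting gives the home team an expected 0.5 × 750 = 375, so the away team offers 375, keeping 625.
Round 1 (the home team proposes): rejecting gives the away team an expected 0.5 × 625 = 312.5. The home team offers 312.5 and keeps 1000 − 312.5 = 687.5.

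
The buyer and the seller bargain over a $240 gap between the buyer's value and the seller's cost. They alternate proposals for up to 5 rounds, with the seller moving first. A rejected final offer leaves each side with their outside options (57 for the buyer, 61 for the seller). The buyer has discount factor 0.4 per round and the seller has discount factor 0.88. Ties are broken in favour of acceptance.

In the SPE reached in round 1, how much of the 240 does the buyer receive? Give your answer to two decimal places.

Solve by backward induction from round 5.
Round 5 (the seller proposes): the buyer gets 57 if talks fail, so the seller offers 57 and keeps 183.
Round 4 (the buyer proposes): the seller can get 183 next round, worth 0.88 × 183 = 161.04 now; the buyer offers that and keeps 78.96.
Round 3 (the seller proposes): the buyer can get 78.96 next round, worth 0.4 × 78.96 = 31.584 now. The seller offers 31.584 and keeps 240 − 31.584 = 208.416.
Round 2 (the buyer proposes): the seller can get 208.416 next round, worth 0.88 × 208.416 = 183.40608 now. The buyer offers 183.40608 and keeps 240 − 183.40608 = 56.59392.
Round 1 (the seller proposes): the buyer can get 56.59392 next round, worth 0.4 × 56.59392 = 22.637568 now. The seller offers 22.637568 and keeps 240 − 22.637568 = 217.362432.

22.64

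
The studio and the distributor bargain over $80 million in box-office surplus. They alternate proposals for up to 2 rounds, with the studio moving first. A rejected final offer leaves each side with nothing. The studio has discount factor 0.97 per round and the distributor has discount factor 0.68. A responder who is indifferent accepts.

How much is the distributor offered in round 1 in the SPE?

54.4

Round 2 (the distributor proposes): rejection yields 0 for the studio; the distributor offers 0 and keeps 80.
Round 1 (the studio proposes): the distributor can get 80 next round, worth 0.68 × 80 = 54.4 now. The studio offers 54.4 and keeps 80 − 54.4 = 25.6.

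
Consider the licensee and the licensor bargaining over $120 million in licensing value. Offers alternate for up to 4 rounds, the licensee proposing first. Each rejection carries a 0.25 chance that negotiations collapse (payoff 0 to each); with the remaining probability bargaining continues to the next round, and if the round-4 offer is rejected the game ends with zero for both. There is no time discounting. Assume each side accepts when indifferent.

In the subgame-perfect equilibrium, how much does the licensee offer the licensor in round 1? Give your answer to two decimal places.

73.13

Round 4 (the licensor proposes): rejection yields 0 for the licensee; the licensor offers 0 and keeps 120.
Round 3 (the licensee proposes): rejecting gives the licensor an expected 0.75 × 120 = 90, so the licensee offers 90, keeping 30.
Round 2 (the licensor proposes): rejecting gives the licensee an expected 0.75 × 30 = 22.5, so the licensor offers 22.5, keeping 97.5.
Round 1 (the licensee proposes): rejecting gives the licensor an expected 0.75 × 97.5 = 73.125. The licensee offers 73.125 and keeps 120 − 73.125 = 46.875.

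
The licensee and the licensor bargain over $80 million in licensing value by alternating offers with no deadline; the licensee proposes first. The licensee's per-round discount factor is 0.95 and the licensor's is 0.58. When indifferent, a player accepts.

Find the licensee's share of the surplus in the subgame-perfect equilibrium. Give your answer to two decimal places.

74.83

When the licensee proposes, the licensor accepts any offer worth at least 0.58 times what the licensor would get by proposing next round; and vice versa.
This gives x = 80 − 0.58y and y = 80 − 0.95x, where x and y are each side's share when it proposes.
Hence (1 − 0.58·0.95)x = 80(1 − 0.58), i.e. 0.449·x = 33.6.
x ≈ 74.8330; the licensor's share is 80 − x ≈ 5.1670.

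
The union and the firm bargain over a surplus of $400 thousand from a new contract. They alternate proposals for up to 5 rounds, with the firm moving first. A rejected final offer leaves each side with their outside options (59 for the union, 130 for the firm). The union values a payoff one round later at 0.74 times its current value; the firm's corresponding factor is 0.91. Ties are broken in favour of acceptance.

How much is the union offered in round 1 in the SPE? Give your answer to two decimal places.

71.33

Round 5 (the firm proposes): the union gets 59 if talks fail, so the firm offers 59 and keeps 341.
Round 4 (the union proposes): the firm can get 341 next round, worth 0.91 × 341 = 310.31 now; the union offers that and keeps 89.69.
Round 3 (the firm proposes): the union can get 89.69 next round, worth 0.74 × 89.69 = 66.3706 now; the firm offers that and keeps 333.6294.
Round 2 (the union proposes): the firm can get 333.6294 next round, worth 0.91 × 333.6294 = 303.602754 now. The union offers 303.602754 and keeps 400 − 303.602754 = 96.397246.
Round 1 (the firm proposes): the union can get 96.397246 next round, worth 0.74 × 96.397246 = 71.33396204 now. The firm offers 71.33396204 and keeps 400 − 71.33396204 = 328.66603796.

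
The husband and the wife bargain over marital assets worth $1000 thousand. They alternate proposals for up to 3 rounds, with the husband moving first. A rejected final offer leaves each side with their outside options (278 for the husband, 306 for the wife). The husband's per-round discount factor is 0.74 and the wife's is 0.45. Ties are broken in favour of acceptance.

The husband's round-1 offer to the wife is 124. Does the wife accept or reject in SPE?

Reject

Round 3 (the husband proposes): the wife gets 306 if talks fail, so the husband offers 306 and keeps 694.
Round 2 (the wife proposes): the husband can get 694 next round, worth 0.74 × 694 = 513.56 now; the wife offers that and keeps 486.44.
So by rejecting in round 1, the wife gets 486.44 next round, worth 0.45 × 486.44 = 218.898 now.
Offer 124 < 218.898, so the wife rejects.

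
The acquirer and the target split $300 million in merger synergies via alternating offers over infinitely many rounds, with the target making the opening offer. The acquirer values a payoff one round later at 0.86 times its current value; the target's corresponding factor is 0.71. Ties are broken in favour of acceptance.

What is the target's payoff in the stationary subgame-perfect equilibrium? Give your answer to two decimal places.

When the target proposes, the acquirer accepts any offer worth at least 0.86 times what the acquirer would get by proposing next round; and vice versa.
This gives x = 300 − 0.86y and y = 300 − 0.71x, where x and y are each side's share when it proposes.
Hence (1 − 0.86·0.71)x = 300(1 − 0.86), i.e. 0.3894·x = 42.
x ≈ 107.8582; the acquirer's share is 300 − x ≈ 192.1418.

107.86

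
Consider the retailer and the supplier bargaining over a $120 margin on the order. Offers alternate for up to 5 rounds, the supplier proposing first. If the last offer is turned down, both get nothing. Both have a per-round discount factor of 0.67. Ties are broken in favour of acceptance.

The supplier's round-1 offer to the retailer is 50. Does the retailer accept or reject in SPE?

Work out the retailer's continuation value if the offer is rejected.
Round 5 (the supplier proposes): the retailer will accept anything ≥ 0, so the supplier offers 0 and keeps 120.
Round 4 (the retailer proposes): the supplier can get 120 next round, worth 0.67 × 120 = 80.4 now. The retailer offers 80.4 and keeps 120 − 80.4 = 39.6.
Round 3 (the supplier proposes): the retailer can get 39.6 next round, worth 0.67 × 39.6 = 26.532 now; the supplier offers that and keeps 93.468.
Round 2 (the retailer proposes): the supplier can get 93.468 next round, worth 0.67 × 93.468 = 62.62356 now; the retailer offers that and keeps 57.37644.
So by rejecting in round 1, the retailer gets 57.37644 next round, worth 0.67 × 57.37644 = 38.4422148 now.
Offer 50 ≥ 38.4422148, so the retailer accepts.

Accept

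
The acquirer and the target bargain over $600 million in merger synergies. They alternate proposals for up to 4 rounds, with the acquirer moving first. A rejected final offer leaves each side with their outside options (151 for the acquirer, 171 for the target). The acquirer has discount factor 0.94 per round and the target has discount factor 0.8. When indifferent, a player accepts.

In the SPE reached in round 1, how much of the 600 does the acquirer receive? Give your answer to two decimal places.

301.08

Work backward from the last round.
Round 4 (the target proposes): the acquirer gets 151 if talks fail, so the target offers 151 and keeps 449.
Round 3 (the acquirer proposes): the target can get 449 next round, worth 0.8 × 449 = 359.2 now; the acquirer offers that and keeps 240.8.
Round 2 (the target proposes): the acquirer can get 240.8 next round, worth 0.94 × 240.8 = 226.352 now. The target offers 226.352 and keeps 600 − 226.352 = 373.648.
Round 1 (the acquirer proposes): the target can get 373.648 next round, worth 0.8 × 373.648 = 298.9184 now. The acquirer offers 298.9184 and keeps 600 − 298.9184 = 301.0816.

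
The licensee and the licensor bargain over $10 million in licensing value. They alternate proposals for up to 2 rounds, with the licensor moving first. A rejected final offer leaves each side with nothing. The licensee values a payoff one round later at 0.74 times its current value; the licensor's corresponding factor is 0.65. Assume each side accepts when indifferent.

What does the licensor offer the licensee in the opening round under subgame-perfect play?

7.4

By backward induction:
Round 2 (the licensee proposes): rejection yields 0 for the licensor; the licensee offers 0 and keeps 10.
Round 1 (the licensor proposes): the licensee can get 10 next round, worth 0.74 × 10 = 7.4 now, so the licensor offers 7.4, keeping 2.6.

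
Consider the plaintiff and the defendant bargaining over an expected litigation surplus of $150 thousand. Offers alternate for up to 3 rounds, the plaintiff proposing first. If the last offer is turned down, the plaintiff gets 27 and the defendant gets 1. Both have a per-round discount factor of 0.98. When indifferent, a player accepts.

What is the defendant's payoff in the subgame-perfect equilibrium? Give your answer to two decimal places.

Round 3 (the plaintiff proposes): the defendant gets 1 if talks fail, so the plaintiff offers 1 and keeps 149.
Round 2 (the defendant proposes): the plaintiff can get 149 next round, worth 0.98 × 149 = 146.02 now, so the defendant offers 146.02, keeping 3.98.
Round 1 (the plaintiff proposes): the defendant can get 3.98 next round, worth 0.98 × 3.98 = 3.9004 now. The plaintiff offers 3.9004 and keeps 150 − 3.9004 = 146.0996.

3.90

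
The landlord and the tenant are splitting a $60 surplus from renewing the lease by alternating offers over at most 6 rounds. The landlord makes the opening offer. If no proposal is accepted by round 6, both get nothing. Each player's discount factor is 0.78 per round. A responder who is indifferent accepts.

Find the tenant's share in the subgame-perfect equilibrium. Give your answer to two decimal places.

Round 6 (the tenant proposes): the landlord will accept anything ≥ 0, so the tenant offers 0 and keeps 60.
Round 5 (the landlord proposes): the tenant can get 60 next round, worth 0.78 × 60 = 46.8 now; the landlord offers that and keeps 13.2.
Round 4 (the tenant proposes): the landlord can get 13.2 next round, worth 0.78 × 13.2 = 10.296 now. The tenant offers 10.296 and keeps 60 − 10.296 = 49.704.
Round 3 (the landlord proposes): the tenant can get 49.704 next round, worth 0.78 × 49.704 = 38.76912 now. The landlord offers 38.76912 and keeps 60 − 38.76912 = 21.23088.
Round 2 (the tenant proposes): the landlord can get 21.23088 next round, worth 0.78 × 21.23088 = 16.5600864 now, so the tenant offers 16.5600864, keeping 43.4399136.
Round 1 (the landlord proposes): the tenant can get 43.4399136 next round, worth 0.78 × 43.4399136 = 33.883132608 now. The landlord offers 33.883132608 and keeps 60 − 33.883132608 = 26.116867392.

33.88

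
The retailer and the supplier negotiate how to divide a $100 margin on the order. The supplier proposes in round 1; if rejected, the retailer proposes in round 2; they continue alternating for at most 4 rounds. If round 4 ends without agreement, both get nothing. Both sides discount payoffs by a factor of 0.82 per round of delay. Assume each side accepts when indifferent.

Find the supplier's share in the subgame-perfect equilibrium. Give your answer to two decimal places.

30.10

Round 4 (the retailer proposes): the supplier will accept anything ≥ 0, so the retailer offers 0 and keeps 100.
Round 3 (the supplier proposes): the retailer can get 100 next round, worth 0.82 × 100 = 82 now; the supplier offers that and keeps 18.
Round 2 (the retailer proposes): the supplier can get 18 next round, worth 0.82 × 18 = 14.76 now; the retailer offers that and keeps 85.24.
Round 1 (the supplier proposes): the retailer can get 85.24 next round, worth 0.82 × 85.24 = 69.8968 now, so the supplier offers 69.8968, keeping 30.1032.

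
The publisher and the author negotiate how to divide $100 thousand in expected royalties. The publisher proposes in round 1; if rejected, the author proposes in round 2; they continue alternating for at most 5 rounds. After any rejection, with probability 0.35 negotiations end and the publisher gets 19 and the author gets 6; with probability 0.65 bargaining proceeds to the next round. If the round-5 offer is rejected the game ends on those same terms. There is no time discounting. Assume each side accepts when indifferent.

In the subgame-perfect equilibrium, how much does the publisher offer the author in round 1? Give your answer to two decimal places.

30.27

Round 5 (the publisher proposes): the author gets 6 if talks fail, so the publisher offers 6 and keeps 94.
Round 4 (the author proposes): rejecting gives the publisher an expected 0.65 × 94 + 0.35 × 19 = 67.75; the author offers that and keeps 32.25.
Round 3 (the publisher proposes): rejecting gives the author an expected 0.65 × 32.25 + 0.35 × 6 = 23.0625. The publisher offers 23.0625 and keeps 100 − 23.0625 = 76.9375.
Round 2 (the author proposes): rejecting gives the publisher an expected 0.65 × 76.9375 + 0.35 × 19 = 56.659375; the author offers that and keeps 43.340625.
Round 1 (the publisher proposes): rejecting gives the author an expected 0.65 × 43.340625 + 0.35 × 6 = 30.27140625. The publisher offers 30.27140625 and keeps 100 − 30.27140625 = 69.72859375.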